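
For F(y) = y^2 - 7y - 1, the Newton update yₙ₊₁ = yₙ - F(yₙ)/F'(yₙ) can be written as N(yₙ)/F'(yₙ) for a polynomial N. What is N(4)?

F'(y) = 2y - 7.
N(y) = y·F'(y) - F(y) = y·(2y - 7) - (y^2 - 7y - 1) = y^2 + 1.
N(4) = 17.

17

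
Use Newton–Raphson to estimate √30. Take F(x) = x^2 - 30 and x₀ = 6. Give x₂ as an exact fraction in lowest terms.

F'(x) = 2x.
F(6) = 6, F'(6) = 12, so x₁ = 6 - 6/12 = 11/2.
F(11/2) = 1/4, F'(11/2) = 11, so x₂ = (11/2) - (1/4)/11 = 241/44.

241/44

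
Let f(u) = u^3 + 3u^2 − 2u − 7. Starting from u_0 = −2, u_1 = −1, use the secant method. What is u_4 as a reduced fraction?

−463799/280151

f(−2) = 1, f(−1) = −3. u_2 = (−1) − (−3)·((−1) − (−2))/((−3) − 1) = −7/4.
f(−1) = −3, f(−7/4) = 21/64. u_3 = (−7/4) − (21/64)·((−7/4) − (−1))/((21/64) − (−3)) = −119/71.
f(−7/4) = 21/64, f(−119/71) = 25515/357911. u_4 = (−119/71) − (25515/357911)·((−119/71) − (−7/4))/((25515/357911) − (21/64)) = −463799/280151.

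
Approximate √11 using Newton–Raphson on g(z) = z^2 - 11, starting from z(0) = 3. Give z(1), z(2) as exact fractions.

g'(z) = 2z.
g(3) = -2, g'(3) = 6, so z(1) = 3 - (-2)/6 = 10/3.
g(10/3) = 1/9, g'(10/3) = 20/3, so z(2) = (10/3) - (1/9)/(20/3) = 199/60.

z(1) = 10/3, z(2) = 199/60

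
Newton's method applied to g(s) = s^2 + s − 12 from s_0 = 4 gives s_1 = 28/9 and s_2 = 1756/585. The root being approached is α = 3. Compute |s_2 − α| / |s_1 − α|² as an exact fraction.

s_1 − α = 28/9 − 3 = 1/9, so |s_1 − α| = 1/9.
s_2 − α = 1756/585 − 3 = 1/585, so |s_2 − α| = 1/585.
|s_1 − α|² = 1/81.
Ratio = (1/585) / (1/81) = 9/65.

9/65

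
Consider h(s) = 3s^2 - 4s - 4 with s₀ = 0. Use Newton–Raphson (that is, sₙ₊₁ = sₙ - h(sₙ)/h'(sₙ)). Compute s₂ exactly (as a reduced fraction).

-7/10

h'(s) = 6s - 4.
h(0) = -4, h'(0) = -4, so s₁ = 0 - (-4)/(-4) = -1.
h(-1) = 3, h'(-1) = -10, so s₂ = (-1) - 3/(-10) = -7/10.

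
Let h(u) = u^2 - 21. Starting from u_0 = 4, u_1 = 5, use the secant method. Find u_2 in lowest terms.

41/9

h(4) = -5, h(5) = 4. u_2 = 5 - 4·(5 - 4)/(4 - (-5)) = 41/9.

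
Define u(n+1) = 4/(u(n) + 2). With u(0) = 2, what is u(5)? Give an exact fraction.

u(1) = 4/(2 + 2) = 1.
u(2) = 4/(1 + 2) = 4/3.
u(3) = 4/(4/3 + 2) = 6/5.
u(4) = 4/(6/5 + 2) = 5/4.
u(5) = 4/(5/4 + 2) = 16/13.

16/13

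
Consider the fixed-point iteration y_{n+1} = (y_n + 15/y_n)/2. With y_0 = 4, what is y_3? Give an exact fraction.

7380481/1905632

y_1 = (4 + 15/4)/2 = 31/8.
y_2 = (31/8 + 15/(31/8))/2 = 1921/496.
y_3 = (1921/496 + 15/(1921/496))/2 = 7380481/1905632.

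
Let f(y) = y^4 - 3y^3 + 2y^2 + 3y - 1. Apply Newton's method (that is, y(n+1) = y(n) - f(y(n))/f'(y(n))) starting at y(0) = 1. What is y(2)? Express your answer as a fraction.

f'(y) = 4y^3 - 9y^2 + 4y + 3.
f(1) = 2, f'(1) = 2, so y(1) = 1 - 2/2 = 0.
f(0) = -1, f'(0) = 3, so y(2) = 0 - (-1)/3 = 1/3.

1/3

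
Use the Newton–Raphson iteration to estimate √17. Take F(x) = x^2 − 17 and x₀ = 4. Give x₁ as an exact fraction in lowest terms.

F'(x) = 2x.
F(4) = −1, F'(4) = 8, so x₁ = 4 − (−1)/8 = 33/8.

33/8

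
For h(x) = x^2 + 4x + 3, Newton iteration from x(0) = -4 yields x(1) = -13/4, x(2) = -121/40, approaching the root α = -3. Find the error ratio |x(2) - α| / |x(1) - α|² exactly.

x(1) - α = -13/4 - (-3) = -13/4 + 3 = -1/4, so |x(1) - α| = 1/4.
x(2) - α = -121/40 - (-3) = -121/40 + 3 = -1/40, so |x(2) - α| = 1/40.
|x(1) - α|² = 1/16.
Ratio = (1/40) / (1/16) = 2/5.

2/5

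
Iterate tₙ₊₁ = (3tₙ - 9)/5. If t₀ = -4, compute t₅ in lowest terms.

-13941/3125

t₁ = (3·(-4) - 9)/5 = -21/5.
t₂ = (3·(-21/5) - 9)/5 = -108/25.
t₃ = (3·(-108/25) - 9)/5 = -549/125.
t₄ = (3·(-549/125) - 9)/5 = -2772/625.
t₅ = (3·(-2772/625) - 9)/5 = -13941/3125.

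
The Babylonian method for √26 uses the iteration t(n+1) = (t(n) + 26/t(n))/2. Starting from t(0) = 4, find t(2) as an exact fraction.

t(1) = (4 + 26/4)/2 = 21/4.
t(2) = (21/4 + 26/(21/4))/2 = 857/168.

857/168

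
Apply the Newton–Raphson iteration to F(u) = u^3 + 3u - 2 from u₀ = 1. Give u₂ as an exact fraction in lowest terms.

F'(u) = 3u^2 + 3.
F(1) = 2, F'(1) = 6, so u₁ = 1 - 2/6 = 2/3.
F(2/3) = 8/27, F'(2/3) = 13/3, so u₂ = (2/3) - (8/27)/(13/3) = 70/117.

70/117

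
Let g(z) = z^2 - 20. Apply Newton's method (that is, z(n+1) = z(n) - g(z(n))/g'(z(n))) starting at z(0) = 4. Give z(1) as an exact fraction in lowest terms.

9/2

g'(z) = 2z.
g(4) = -4, g'(4) = 8, so z(1) = 4 - (-4)/8 = 9/2.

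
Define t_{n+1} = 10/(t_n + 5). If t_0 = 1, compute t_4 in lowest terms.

t_1 = 10/(1 + 5) = 5/3.
t_2 = 10/(5/3 + 5) = 3/2.
t_3 = 10/(3/2 + 5) = 20/13.
t_4 = 10/(20/13 + 5) = 26/17.

26/17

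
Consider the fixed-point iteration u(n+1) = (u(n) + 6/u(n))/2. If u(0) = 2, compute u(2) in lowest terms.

49/20

u(1) = (2 + 6/2)/2 = 5/2.
u(2) = (5/2 + 6/(5/2))/2 = 49/20.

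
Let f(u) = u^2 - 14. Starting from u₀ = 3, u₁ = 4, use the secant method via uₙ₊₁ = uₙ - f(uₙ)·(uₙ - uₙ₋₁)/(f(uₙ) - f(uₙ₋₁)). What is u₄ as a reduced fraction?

f(3) = -5, f(4) = 2. u₂ = 4 - 2·(4 - 3)/(2 - (-5)) = 26/7.
f(4) = 2, f(26/7) = -10/49. u₃ = (26/7) - (-10/49)·((26/7) - 4)/((-10/49) - 2) = 101/27.
f(26/7) = -10/49, f(101/27) = -5/729. u₄ = (101/27) - (-5/729)·((101/27) - (26/7))/((-5/729) - (-10/49)) = 5272/1409.

5272/1409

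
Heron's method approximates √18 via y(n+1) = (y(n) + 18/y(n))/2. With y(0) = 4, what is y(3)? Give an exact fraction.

y(1) = (4 + 18/4)/2 = 17/4.
y(2) = (17/4 + 18/(17/4))/2 = 577/136.
y(3) = (577/136 + 18/(577/136))/2 = 665857/156944.

665857/156944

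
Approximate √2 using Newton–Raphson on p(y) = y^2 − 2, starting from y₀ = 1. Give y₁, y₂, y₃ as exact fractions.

p'(y) = 2y.
p(1) = −1, p'(1) = 2, so y₁ = 1 − (−1)/2 = 3/2.
p(3/2) = 1/4, p'(3/2) = 3, so y₂ = (3/2) − (1/4)/3 = 17/12.
p(17/12) = 1/144, p'(17/12) = 17/6, so y₃ = (17/12) − (1/144)/(17/6) = 577/408.

y₁ = 3/2, y₂ = 17/12, y₃ = 577/408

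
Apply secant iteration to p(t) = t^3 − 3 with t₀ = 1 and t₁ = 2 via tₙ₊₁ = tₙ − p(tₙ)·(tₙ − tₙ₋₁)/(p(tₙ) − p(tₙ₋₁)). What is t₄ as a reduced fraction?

20671423/14273229

p(1) = −2, p(2) = 5. t₂ = 2 − 5·(2 − 1)/(5 − (−2)) = 9/7.
p(2) = 5, p(9/7) = −300/343. t₃ = (9/7) − (−300/343)·((9/7) − 2)/((−300/343) − 5) = 561/403.
p(9/7) = −300/343, p(561/403) = −19794000/65450827. t₄ = (561/403) − (−19794000/65450827)·((561/403) − (9/7))/((−19794000/65450827) − (−300/343)) = 20671423/14273229.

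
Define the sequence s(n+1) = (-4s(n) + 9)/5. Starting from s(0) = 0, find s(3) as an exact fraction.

s(1) = (-4·0 + 9)/5 = 9/5.
s(2) = (-4·(9/5) + 9)/5 = 9/25.
s(3) = (-4·(9/25) + 9)/5 = 189/125.

189/125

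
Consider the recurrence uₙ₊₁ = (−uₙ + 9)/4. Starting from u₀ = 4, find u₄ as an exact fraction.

463/256

u₁ = (−4 + 9)/4 = 5/4.
u₂ = (−(5/4) + 9)/4 = 31/16.
u₃ = (−(31/16) + 9)/4 = 113/64.
u₄ = (−(113/64) + 9)/4 = 463/256.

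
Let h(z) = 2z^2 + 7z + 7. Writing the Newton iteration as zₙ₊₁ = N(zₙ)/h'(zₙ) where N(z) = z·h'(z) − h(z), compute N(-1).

−5

h'(z) = 4z + 7.
N(z) = z·h'(z) − h(z) = z·(4z + 7) − (2z^2 + 7z + 7) = 2z^2 − 7.
N(-1) = −5.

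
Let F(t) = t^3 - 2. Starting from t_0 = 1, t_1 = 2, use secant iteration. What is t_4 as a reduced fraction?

989312/782041

F(1) = -1, F(2) = 6. t_2 = 2 - 6·(2 - 1)/(6 - (-1)) = 8/7.
F(2) = 6, F(8/7) = -174/343. t_3 = (8/7) - (-174/343)·((8/7) - 2)/((-174/343) - 6) = 75/62.
F(8/7) = -174/343, F(75/62) = -54781/238328. t_4 = (75/62) - (-54781/238328)·((75/62) - (8/7))/((-54781/238328) - (-174/343)) = 989312/782041.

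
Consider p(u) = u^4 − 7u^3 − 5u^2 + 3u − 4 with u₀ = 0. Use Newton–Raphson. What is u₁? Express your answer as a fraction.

p'(u) = 4u^3 − 21u^2 − 10u + 3.
p(0) = −4, p'(0) = 3, so u₁ = 0 − (−4)/3 = 4/3.

4/3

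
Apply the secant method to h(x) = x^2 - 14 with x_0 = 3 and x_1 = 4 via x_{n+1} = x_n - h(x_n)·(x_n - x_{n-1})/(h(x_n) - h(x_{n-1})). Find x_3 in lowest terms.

101/27

h(3) = -5, h(4) = 2. x_2 = 4 - 2·(4 - 3)/(2 - (-5)) = 26/7.
h(4) = 2, h(26/7) = -10/49. x_3 = (26/7) - (-10/49)·((26/7) - 4)/((-10/49) - 2) = 101/27.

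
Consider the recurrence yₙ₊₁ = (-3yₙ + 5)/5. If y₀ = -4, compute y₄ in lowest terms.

y₁ = (-3·(-4) + 5)/5 = 17/5.
y₂ = (-3·(17/5) + 5)/5 = -26/25.
y₃ = (-3·(-26/25) + 5)/5 = 203/125.
y₄ = (-3·(203/125) + 5)/5 = 16/625.

16/625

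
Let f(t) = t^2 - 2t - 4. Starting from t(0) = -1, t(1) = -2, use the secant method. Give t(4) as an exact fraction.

-89/72

f(-1) = -1, f(-2) = 4. t(2) = (-2) - 4·((-2) - (-1))/(4 - (-1)) = -6/5.
f(-2) = 4, f(-6/5) = -4/25. t(3) = (-6/5) - (-4/25)·((-6/5) - (-2))/((-4/25) - 4) = -16/13.
f(-6/5) = -4/25, f(-16/13) = -4/169. t(4) = (-16/13) - (-4/169)·((-16/13) - (-6/5))/((-4/169) - (-4/25)) = -89/72.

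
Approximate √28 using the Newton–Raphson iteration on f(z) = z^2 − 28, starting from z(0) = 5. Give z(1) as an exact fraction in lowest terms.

53/10

f'(z) = 2z.
f(5) = −3, f'(5) = 10, so z(1) = 5 − (−3)/10 = 53/10.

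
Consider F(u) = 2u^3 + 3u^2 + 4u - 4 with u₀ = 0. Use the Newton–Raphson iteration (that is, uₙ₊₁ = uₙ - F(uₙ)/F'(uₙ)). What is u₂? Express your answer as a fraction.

F'(u) = 6u^2 + 6u + 4.
F(0) = -4, F'(0) = 4, so u₁ = 0 - (-4)/4 = 1.
F(1) = 5, F'(1) = 16, so u₂ = 1 - 5/16 = 11/16.

11/16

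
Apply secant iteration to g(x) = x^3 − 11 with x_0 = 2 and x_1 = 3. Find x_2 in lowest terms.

g(2) = −3, g(3) = 16. x_2 = 3 − 16·(3 − 2)/(16 − (−3)) = 41/19.

41/19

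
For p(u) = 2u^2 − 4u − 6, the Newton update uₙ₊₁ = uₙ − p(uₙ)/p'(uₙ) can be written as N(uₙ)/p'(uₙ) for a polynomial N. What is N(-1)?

p'(u) = 4u − 4.
N(u) = u·p'(u) − p(u) = u·(4u − 4) − (2u^2 − 4u − 6) = 2u^2 + 6.
N(-1) = 8.

8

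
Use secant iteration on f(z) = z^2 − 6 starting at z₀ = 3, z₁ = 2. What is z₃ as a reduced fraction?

27/11

f(3) = 3, f(2) = −2. z₂ = 2 − (−2)·(2 − 3)/((−2) − 3) = 12/5.
f(2) = −2, f(12/5) = −6/25. z₃ = (12/5) − (−6/25)·((12/5) − 2)/((−6/25) − (−2)) = 27/11.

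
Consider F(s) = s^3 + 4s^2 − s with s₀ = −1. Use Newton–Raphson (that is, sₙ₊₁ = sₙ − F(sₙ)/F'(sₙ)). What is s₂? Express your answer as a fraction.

−1/9

F'(s) = 3s^2 + 8s − 1.
F(−1) = 4, F'(−1) = −6, so s₁ = (−1) − 4/(−6) = −1/3.
F(−1/3) = 20/27, F'(−1/3) = −10/3, so s₂ = (−1/3) − (20/27)/(−10/3) = −1/9.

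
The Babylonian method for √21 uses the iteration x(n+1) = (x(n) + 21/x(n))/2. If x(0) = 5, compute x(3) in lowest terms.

277727/60605

x(1) = (5 + 21/5)/2 = 23/5.
x(2) = (23/5 + 21/(23/5))/2 = 527/115.
x(3) = (527/115 + 21/(527/115))/2 = 277727/60605.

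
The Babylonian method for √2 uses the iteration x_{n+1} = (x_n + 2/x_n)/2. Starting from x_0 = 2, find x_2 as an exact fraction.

x_1 = (2 + 2/2)/2 = 3/2.
x_2 = (3/2 + 2/(3/2))/2 = 17/12.

17/12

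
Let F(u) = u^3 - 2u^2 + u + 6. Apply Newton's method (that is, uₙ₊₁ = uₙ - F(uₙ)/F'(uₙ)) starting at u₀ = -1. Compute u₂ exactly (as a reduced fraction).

F'(u) = 3u^2 - 4u + 1.
F(-1) = 2, F'(-1) = 8, so u₁ = (-1) - 2/8 = -5/4.
F(-5/4) = -21/64, F'(-5/4) = 171/16, so u₂ = (-5/4) - (-21/64)/(171/16) = -139/114.

-139/114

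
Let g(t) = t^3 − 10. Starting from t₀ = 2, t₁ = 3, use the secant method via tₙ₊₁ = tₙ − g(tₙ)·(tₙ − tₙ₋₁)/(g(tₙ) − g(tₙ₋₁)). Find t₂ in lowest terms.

g(2) = −2, g(3) = 17. t₂ = 3 − 17·(3 − 2)/(17 − (−2)) = 40/19.

40/19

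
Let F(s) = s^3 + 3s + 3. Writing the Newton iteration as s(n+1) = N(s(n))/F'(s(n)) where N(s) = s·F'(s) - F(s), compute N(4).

125

F'(s) = 3s^2 + 3.
N(s) = s·F'(s) - F(s) = s·(3s^2 + 3) - (s^3 + 3s + 3) = 2s^3 - 3.
N(4) = 125.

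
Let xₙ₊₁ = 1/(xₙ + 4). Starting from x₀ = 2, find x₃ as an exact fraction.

25/106

x₁ = 1/(2 + 4) = 1/6.
x₂ = 1/(1/6 + 4) = 6/25.
x₃ = 1/(6/25 + 4) = 25/106.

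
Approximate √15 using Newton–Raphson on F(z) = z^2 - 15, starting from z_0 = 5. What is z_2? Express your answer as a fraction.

31/8

F'(z) = 2z.
F(5) = 10, F'(5) = 10, so z_1 = 5 - 10/10 = 4.
F(4) = 1, F'(4) = 8, so z_2 = 4 - 1/8 = 31/8.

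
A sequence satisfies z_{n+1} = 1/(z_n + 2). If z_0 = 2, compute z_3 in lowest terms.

9/22

z_1 = 1/(2 + 2) = 1/4.
z_2 = 1/(1/4 + 2) = 4/9.
z_3 = 1/(4/9 + 2) = 9/22.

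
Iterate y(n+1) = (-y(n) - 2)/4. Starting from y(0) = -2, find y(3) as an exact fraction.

-3/8

y(1) = (-(-2) - 2)/4 = 0.
y(2) = (-0 - 2)/4 = -1/2.
y(3) = (-(-1/2) - 2)/4 = -3/8.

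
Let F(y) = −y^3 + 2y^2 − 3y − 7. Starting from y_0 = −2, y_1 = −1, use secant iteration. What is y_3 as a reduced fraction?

F(−2) = 15, F(−1) = −1. y_2 = (−1) − (−1)·((−1) − (−2))/((−1) − 15) = −17/16.
F(−1) = −1, F(−17/16) = −1455/4096. y_3 = (−17/16) − (−1455/4096)·((−17/16) − (−1))/((−1455/4096) − (−1)) = −2897/2641.

−2897/2641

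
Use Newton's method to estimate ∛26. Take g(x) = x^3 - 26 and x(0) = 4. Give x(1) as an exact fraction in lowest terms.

g'(x) = 3x^2.
g(4) = 38, g'(4) = 48, so x(1) = 4 - 38/48 = 77/24.

77/24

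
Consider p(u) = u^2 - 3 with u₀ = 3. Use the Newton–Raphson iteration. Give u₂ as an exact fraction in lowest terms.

p'(u) = 2u.
p(3) = 6, p'(3) = 6, so u₁ = 3 - 6/6 = 2.
p(2) = 1, p'(2) = 4, so u₂ = 2 - 1/4 = 7/4.

7/4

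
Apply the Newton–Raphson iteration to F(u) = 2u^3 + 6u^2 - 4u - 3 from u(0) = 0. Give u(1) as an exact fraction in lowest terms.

F'(u) = 6u^2 + 12u - 4.
F(0) = -3, F'(0) = -4, so u(1) = 0 - (-3)/(-4) = -3/4.

-3/4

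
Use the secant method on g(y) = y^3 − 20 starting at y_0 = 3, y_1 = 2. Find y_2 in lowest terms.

g(3) = 7, g(2) = −12. y_2 = 2 − (−12)·(2 − 3)/((−12) − 7) = 50/19.

50/19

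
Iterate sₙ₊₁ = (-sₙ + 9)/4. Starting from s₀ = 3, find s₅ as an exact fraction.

s₁ = (-3 + 9)/4 = 3/2.
s₂ = (-(3/2) + 9)/4 = 15/8.
s₃ = (-(15/8) + 9)/4 = 57/32.
s₄ = (-(57/32) + 9)/4 = 231/128.
s₅ = (-(231/128) + 9)/4 = 921/512.

921/512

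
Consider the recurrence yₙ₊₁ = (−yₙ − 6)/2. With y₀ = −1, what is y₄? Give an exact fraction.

y₁ = (−(−1) − 6)/2 = −5/2.
y₂ = (−(−5/2) − 6)/2 = −7/4.
y₃ = (−(−7/4) − 6)/2 = −17/8.
y₄ = (−(−17/8) − 6)/2 = −31/16.

−31/16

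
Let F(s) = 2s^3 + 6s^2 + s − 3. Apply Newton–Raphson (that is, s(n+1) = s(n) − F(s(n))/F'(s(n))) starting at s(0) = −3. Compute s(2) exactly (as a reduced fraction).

−213513/82441

F'(s) = 6s^2 + 12s + 1.
F(−3) = −6, F'(−3) = 19, so s(1) = (−3) − (−6)/19 = −51/19.
F(−51/19) = −7776/6859, F'(−51/19) = 4339/361, so s(2) = (−51/19) − (−7776/6859)/(4339/361) = −213513/82441.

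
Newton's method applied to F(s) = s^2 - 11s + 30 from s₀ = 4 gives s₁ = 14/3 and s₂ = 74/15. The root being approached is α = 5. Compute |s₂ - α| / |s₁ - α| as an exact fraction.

s₁ - α = 14/3 - 5 = -1/3, so |s₁ - α| = 1/3.
s₂ - α = 74/15 - 5 = -1/15, so |s₂ - α| = 1/15.
Ratio = (1/15) / (1/3) = 1/5.

1/5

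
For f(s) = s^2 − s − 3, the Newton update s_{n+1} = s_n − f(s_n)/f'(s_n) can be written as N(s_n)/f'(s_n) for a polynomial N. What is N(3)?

12

f'(s) = 2s − 1.
N(s) = s·f'(s) − f(s) = s·(2s − 1) − (s^2 − s − 3) = s^2 + 3.
N(3) = 12.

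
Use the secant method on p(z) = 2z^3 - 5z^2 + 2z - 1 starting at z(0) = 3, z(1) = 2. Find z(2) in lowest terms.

p(3) = 14, p(2) = -1. z(2) = 2 - (-1)·(2 - 3)/((-1) - 14) = 31/15.

31/15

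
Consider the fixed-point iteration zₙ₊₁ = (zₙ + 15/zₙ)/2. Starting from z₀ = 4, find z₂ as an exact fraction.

z₁ = (4 + 15/4)/2 = 31/8.
z₂ = (31/8 + 15/(31/8))/2 = 1921/496.

1921/496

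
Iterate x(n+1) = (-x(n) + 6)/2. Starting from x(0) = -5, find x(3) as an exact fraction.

x(1) = (-(-5) + 6)/2 = 11/2.
x(2) = (-(11/2) + 6)/2 = 1/4.
x(3) = (-(1/4) + 6)/2 = 23/8.

23/8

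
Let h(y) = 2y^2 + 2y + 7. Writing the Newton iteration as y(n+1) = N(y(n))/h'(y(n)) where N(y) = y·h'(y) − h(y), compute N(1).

h'(y) = 4y + 2.
N(y) = y·h'(y) − h(y) = y·(4y + 2) − (2y^2 + 2y + 7) = 2y^2 − 7.
N(1) = −5.

−5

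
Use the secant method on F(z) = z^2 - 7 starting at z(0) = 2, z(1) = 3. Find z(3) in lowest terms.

37/14

F(2) = -3, F(3) = 2. z(2) = 3 - 2·(3 - 2)/(2 - (-3)) = 13/5.
F(3) = 2, F(13/5) = -6/25. z(3) = (13/5) - (-6/25)·((13/5) - 3)/((-6/25) - 2) = 37/14.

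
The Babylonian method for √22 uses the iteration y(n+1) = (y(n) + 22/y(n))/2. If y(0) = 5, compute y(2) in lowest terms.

4409/940

y(1) = (5 + 22/5)/2 = 47/10.
y(2) = (47/10 + 22/(47/10))/2 = 4409/940.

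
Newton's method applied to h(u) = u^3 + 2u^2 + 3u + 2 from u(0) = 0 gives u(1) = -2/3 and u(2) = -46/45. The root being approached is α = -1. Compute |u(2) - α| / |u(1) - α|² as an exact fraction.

1/5

u(1) - α = -2/3 - (-1) = -2/3 + 1 = 1/3, so |u(1) - α| = 1/3.
u(2) - α = -46/45 - (-1) = -46/45 + 1 = -1/45, so |u(2) - α| = 1/45.
|u(1) - α|² = 1/9.
Ratio = (1/45) / (1/9) = 1/5.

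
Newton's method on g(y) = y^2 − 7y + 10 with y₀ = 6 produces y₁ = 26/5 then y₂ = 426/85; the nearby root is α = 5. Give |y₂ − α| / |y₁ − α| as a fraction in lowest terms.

1/17

y₁ − α = 26/5 − 5 = 1/5, so |y₁ − α| = 1/5.
y₂ − α = 426/85 − 5 = 1/85, so |y₂ − α| = 1/85.
Ratio = (1/85) / (1/5) = 1/17.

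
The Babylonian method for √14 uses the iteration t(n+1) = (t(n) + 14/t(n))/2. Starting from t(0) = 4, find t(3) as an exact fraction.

403201/107760

t(1) = (4 + 14/4)/2 = 15/4.
t(2) = (15/4 + 14/(15/4))/2 = 449/120.
t(3) = (449/120 + 14/(449/120))/2 = 403201/107760.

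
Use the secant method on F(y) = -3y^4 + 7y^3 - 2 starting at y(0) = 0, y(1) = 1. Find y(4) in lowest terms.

1504571/1967003

F(0) = -2, F(1) = 2. y(2) = 1 - 2·(1 - 0)/(2 - (-2)) = 1/2.
F(1) = 2, F(1/2) = -21/16. y(3) = (1/2) - (-21/16)·((1/2) - 1)/((-21/16) - 2) = 37/53.
F(1/2) = -21/16, F(37/53) = -2611182/7890481. y(4) = (37/53) - (-2611182/7890481)·((37/53) - (1/2))/((-2611182/7890481) - (-21/16)) = 1504571/1967003.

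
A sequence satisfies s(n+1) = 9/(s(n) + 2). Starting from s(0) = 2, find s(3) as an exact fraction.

s(1) = 9/(2 + 2) = 9/4.
s(2) = 9/(9/4 + 2) = 36/17.
s(3) = 9/(36/17 + 2) = 153/70.

153/70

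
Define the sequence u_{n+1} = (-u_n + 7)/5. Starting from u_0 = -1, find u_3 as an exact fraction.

u_1 = (-(-1) + 7)/5 = 8/5.
u_2 = (-(8/5) + 7)/5 = 27/25.
u_3 = (-(27/25) + 7)/5 = 148/125.

148/125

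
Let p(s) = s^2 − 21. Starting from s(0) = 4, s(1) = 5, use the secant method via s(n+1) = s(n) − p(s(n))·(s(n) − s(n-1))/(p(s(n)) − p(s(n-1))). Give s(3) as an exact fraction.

p(4) = −5, p(5) = 4. s(2) = 5 − 4·(5 − 4)/(4 − (−5)) = 41/9.
p(5) = 4, p(41/9) = −20/81. s(3) = (41/9) − (−20/81)·((41/9) − 5)/((−20/81) − 4) = 197/43.

197/43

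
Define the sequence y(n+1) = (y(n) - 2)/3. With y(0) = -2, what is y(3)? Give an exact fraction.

y(1) = ((-2) - 2)/3 = -4/3.
y(2) = ((-4/3) - 2)/3 = -10/9.
y(3) = ((-10/9) - 2)/3 = -28/27.

-28/27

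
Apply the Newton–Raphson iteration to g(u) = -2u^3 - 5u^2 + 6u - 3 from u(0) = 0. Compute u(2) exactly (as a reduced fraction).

-5/2

g'(u) = -6u^2 - 10u + 6.
g(0) = -3, g'(0) = 6, so u(1) = 0 - (-3)/6 = 1/2.
g(1/2) = -3/2, g'(1/2) = -1/2, so u(2) = (1/2) - (-3/2)/(-1/2) = -5/2.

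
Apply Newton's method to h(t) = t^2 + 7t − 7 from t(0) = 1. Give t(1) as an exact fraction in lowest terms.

h'(t) = 2t + 7.
h(1) = 1, h'(1) = 9, so t(1) = 1 − 1/9 = 8/9.

8/9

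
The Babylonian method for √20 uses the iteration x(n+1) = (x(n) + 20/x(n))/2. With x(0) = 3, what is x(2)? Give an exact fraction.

1561/348

x(1) = (3 + 20/3)/2 = 29/6.
x(2) = (29/6 + 20/(29/6))/2 = 1561/348.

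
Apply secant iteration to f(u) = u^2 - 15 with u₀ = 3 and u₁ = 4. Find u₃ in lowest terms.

f(3) = -6, f(4) = 1. u₂ = 4 - 1·(4 - 3)/(1 - (-6)) = 27/7.
f(4) = 1, f(27/7) = -6/49. u₃ = (27/7) - (-6/49)·((27/7) - 4)/((-6/49) - 1) = 213/55.

213/55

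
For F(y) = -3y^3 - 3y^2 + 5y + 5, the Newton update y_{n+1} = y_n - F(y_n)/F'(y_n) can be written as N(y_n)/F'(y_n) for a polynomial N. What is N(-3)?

F'(y) = -9y^2 - 6y + 5.
N(y) = y·F'(y) - F(y) = y·(-9y^2 - 6y + 5) - (-3y^3 - 3y^2 + 5y + 5) = -6y^3 - 3y^2 - 5.
N(-3) = 130.

130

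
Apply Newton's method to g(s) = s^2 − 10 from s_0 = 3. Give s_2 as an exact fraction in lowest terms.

g'(s) = 2s.
g(3) = −1, g'(3) = 6, so s_1 = 3 − (−1)/6 = 19/6.
g(19/6) = 1/36, g'(19/6) = 19/3, so s_2 = (19/6) − (1/36)/(19/3) = 721/228.

721/228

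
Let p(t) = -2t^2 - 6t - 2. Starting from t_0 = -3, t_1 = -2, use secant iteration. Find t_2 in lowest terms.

-5/2

p(-3) = -2, p(-2) = 2. t_2 = (-2) - 2·((-2) - (-3))/(2 - (-2)) = -5/2.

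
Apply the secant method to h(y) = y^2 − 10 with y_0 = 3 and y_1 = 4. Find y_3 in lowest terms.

79/25

h(3) = −1, h(4) = 6. y_2 = 4 − 6·(4 − 3)/(6 − (−1)) = 22/7.
h(4) = 6, h(22/7) = −6/49. y_3 = (22/7) − (−6/49)·((22/7) − 4)/((−6/49) − 6) = 79/25.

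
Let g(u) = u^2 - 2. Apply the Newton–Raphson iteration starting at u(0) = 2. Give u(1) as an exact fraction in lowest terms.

g'(u) = 2u.
g(2) = 2, g'(2) = 4, so u(1) = 2 - 2/4 = 3/2.

3/2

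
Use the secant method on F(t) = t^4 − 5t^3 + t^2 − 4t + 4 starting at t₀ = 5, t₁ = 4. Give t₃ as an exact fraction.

61767/12400

F(5) = 9, F(4) = −60. t₂ = 4 − (−60)·(4 − 5)/((−60) − 9) = 112/23.
F(4) = −60, F(112/23) = −1910460/279841. t₃ = (112/23) − (−1910460/279841)·((112/23) − 4)/((−1910460/279841) − (−60)) = 61767/12400.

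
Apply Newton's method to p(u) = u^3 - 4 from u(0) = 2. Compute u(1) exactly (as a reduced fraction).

5/3

p'(u) = 3u^2.
p(2) = 4, p'(2) = 12, so u(1) = 2 - 4/12 = 5/3.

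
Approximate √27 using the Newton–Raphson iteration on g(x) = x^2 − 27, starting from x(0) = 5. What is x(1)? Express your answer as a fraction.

g'(x) = 2x.
g(5) = −2, g'(5) = 10, so x(1) = 5 − (−2)/10 = 26/5.

26/5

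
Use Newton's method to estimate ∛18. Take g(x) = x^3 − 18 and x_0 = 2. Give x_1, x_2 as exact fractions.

x_1 = 17/6, x_2 = 6857/2601

g'(x) = 3x^2.
g(2) = −10, g'(2) = 12, so x_1 = 2 − (−10)/12 = 17/6.
g(17/6) = 1025/216, g'(17/6) = 289/12, so x_2 = (17/6) − (1025/216)/(289/12) = 6857/2601.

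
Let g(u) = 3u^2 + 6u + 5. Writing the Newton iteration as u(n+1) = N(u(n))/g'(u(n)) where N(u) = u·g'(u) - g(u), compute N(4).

g'(u) = 6u + 6.
N(u) = u·g'(u) - g(u) = u·(6u + 6) - (3u^2 + 6u + 5) = 3u^2 - 5.
N(4) = 43.

43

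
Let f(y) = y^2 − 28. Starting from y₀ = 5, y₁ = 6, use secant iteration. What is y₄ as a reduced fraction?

f(5) = −3, f(6) = 8. y₂ = 6 − 8·(6 − 5)/(8 − (−3)) = 58/11.
f(6) = 8, f(58/11) = −24/121. y₃ = (58/11) − (−24/121)·((58/11) − 6)/((−24/121) − 8) = 164/31.
f(58/11) = −24/121, f(164/31) = −12/961. y₄ = (164/31) − (−12/961)·((164/31) − (58/11))/((−12/961) − (−24/121)) = 9530/1801.

9530/1801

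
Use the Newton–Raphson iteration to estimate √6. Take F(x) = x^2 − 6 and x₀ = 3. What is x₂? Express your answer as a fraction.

F'(x) = 2x.
F(3) = 3, F'(3) = 6, so x₁ = 3 − 3/6 = 5/2.
F(5/2) = 1/4, F'(5/2) = 5, so x₂ = (5/2) − (1/4)/5 = 49/20.

49/20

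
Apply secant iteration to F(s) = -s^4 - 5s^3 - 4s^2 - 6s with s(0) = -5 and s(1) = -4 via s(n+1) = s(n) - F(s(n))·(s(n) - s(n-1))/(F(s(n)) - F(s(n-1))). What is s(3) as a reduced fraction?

F(-5) = -70, F(-4) = 24. s(2) = (-4) - 24·((-4) - (-5))/(24 - (-70)) = -200/47.
F(-4) = 24, F(-200/47) = 51147600/4879681. s(3) = (-200/47) - (51147600/4879681)·((-200/47) - (-4))/((51147600/4879681) - 24) = -4080000/916177.

-4080000/916177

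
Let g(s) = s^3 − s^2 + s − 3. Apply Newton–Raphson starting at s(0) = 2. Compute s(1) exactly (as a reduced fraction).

5/3

g'(s) = 3s^2 − 2s + 1.
g(2) = 3, g'(2) = 9, so s(1) = 2 − 3/9 = 5/3.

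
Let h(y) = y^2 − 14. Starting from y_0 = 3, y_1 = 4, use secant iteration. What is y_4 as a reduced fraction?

h(3) = −5, h(4) = 2. y_2 = 4 − 2·(4 − 3)/(2 − (−5)) = 26/7.
h(4) = 2, h(26/7) = −10/49. y_3 = (26/7) − (−10/49)·((26/7) − 4)/((−10/49) − 2) = 101/27.
h(26/7) = −10/49, h(101/27) = −5/729. y_4 = (101/27) − (−5/729)·((101/27) − (26/7))/((−5/729) − (−10/49)) = 5272/1409.

5272/1409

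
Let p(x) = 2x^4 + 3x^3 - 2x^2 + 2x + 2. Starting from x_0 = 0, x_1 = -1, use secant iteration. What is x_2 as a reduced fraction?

-2/5

p(0) = 2, p(-1) = -3. x_2 = (-1) - (-3)·((-1) - 0)/((-3) - 2) = -2/5.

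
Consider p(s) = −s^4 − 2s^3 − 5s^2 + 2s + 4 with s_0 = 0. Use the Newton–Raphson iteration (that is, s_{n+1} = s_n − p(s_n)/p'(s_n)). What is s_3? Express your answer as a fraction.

p'(s) = −4s^3 − 6s^2 − 10s + 2.
p(0) = 4, p'(0) = 2, so s_1 = 0 − 4/2 = −2.
p(−2) = −20, p'(−2) = 30, so s_2 = (−2) − (−20)/30 = −4/3.
p(−4/3) = −484/81, p'(−4/3) = 382/27, so s_3 = (−4/3) − (−484/81)/(382/27) = −174/191.

−174/191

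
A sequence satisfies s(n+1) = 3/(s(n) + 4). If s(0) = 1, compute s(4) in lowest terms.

321/497

s(1) = 3/(1 + 4) = 3/5.
s(2) = 3/(3/5 + 4) = 15/23.
s(3) = 3/(15/23 + 4) = 69/107.
s(4) = 3/(69/107 + 4) = 321/497.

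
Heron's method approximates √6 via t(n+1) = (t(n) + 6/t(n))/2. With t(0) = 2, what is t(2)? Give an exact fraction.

49/20

t(1) = (2 + 6/2)/2 = 5/2.
t(2) = (5/2 + 6/(5/2))/2 = 49/20.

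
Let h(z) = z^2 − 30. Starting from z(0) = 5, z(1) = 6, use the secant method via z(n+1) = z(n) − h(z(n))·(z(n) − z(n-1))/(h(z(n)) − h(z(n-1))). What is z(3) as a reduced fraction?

115/21

h(5) = −5, h(6) = 6. z(2) = 6 − 6·(6 − 5)/(6 − (−5)) = 60/11.
h(6) = 6, h(60/11) = −30/121. z(3) = (60/11) − (−30/121)·((60/11) − 6)/((−30/121) − 6) = 115/21.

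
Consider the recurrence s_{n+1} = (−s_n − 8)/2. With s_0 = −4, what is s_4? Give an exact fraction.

s_1 = (−(−4) − 8)/2 = −2.
s_2 = (−(−2) − 8)/2 = −3.
s_3 = (−(−3) − 8)/2 = −5/2.
s_4 = (−(−5/2) − 8)/2 = −11/4.

−11/4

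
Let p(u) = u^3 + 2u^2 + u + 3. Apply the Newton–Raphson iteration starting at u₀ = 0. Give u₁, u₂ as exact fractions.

p'(u) = 3u^2 + 4u + 1.
p(0) = 3, p'(0) = 1, so u₁ = 0 − 3/1 = −3.
p(−3) = −9, p'(−3) = 16, so u₂ = (−3) − (−9)/16 = −39/16.

u₁ = −3, u₂ = −39/16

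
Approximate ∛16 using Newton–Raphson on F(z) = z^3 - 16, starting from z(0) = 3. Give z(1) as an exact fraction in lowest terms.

F'(z) = 3z^2.
F(3) = 11, F'(3) = 27, so z(1) = 3 - 11/27 = 70/27.

70/27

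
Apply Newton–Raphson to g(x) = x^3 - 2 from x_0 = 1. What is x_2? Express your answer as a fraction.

91/72

g'(x) = 3x^2.
g(1) = -1, g'(1) = 3, so x_1 = 1 - (-1)/3 = 4/3.
g(4/3) = 10/27, g'(4/3) = 16/3, so x_2 = (4/3) - (10/27)/(16/3) = 91/72.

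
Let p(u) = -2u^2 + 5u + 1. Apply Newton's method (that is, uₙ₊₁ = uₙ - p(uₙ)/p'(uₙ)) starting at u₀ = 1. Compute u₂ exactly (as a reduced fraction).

-19/17

p'(u) = -4u + 5.
p(1) = 4, p'(1) = 1, so u₁ = 1 - 4/1 = -3.
p(-3) = -32, p'(-3) = 17, so u₂ = (-3) - (-32)/17 = -19/17.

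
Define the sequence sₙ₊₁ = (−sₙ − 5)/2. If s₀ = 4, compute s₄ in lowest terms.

−21/16

s₁ = (−4 − 5)/2 = −9/2.
s₂ = (−(−9/2) − 5)/2 = −1/4.
s₃ = (−(−1/4) − 5)/2 = −19/8.
s₄ = (−(−19/8) − 5)/2 = −21/16.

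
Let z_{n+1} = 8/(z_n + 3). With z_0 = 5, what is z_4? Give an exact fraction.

40/23

z_1 = 8/(5 + 3) = 1.
z_2 = 8/(1 + 3) = 2.
z_3 = 8/(2 + 3) = 8/5.
z_4 = 8/(8/5 + 3) = 40/23.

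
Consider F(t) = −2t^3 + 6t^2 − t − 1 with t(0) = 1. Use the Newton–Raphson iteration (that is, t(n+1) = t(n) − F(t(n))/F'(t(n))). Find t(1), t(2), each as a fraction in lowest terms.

F'(t) = −6t^2 + 12t − 1.
F(1) = 2, F'(1) = 5, so t(1) = 1 − 2/5 = 3/5.
F(3/5) = 16/125, F'(3/5) = 101/25, so t(2) = (3/5) − (16/125)/(101/25) = 287/505.

t(1) = 3/5, t(2) = 287/505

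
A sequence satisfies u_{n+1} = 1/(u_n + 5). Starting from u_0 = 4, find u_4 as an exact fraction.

239/1241

u_1 = 1/(4 + 5) = 1/9.
u_2 = 1/(1/9 + 5) = 9/46.
u_3 = 1/(9/46 + 5) = 46/239.
u_4 = 1/(46/239 + 5) = 239/1241.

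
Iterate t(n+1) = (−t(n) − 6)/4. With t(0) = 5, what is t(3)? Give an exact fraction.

t(1) = (−5 − 6)/4 = −11/4.
t(2) = (−(−11/4) − 6)/4 = −13/16.
t(3) = (−(−13/16) − 6)/4 = −83/64.

−83/64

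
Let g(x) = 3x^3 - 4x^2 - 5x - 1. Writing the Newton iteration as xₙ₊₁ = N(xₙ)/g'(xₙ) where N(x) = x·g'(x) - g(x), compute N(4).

g'(x) = 9x^2 - 8x - 5.
N(x) = x·g'(x) - g(x) = x·(9x^2 - 8x - 5) - (3x^3 - 4x^2 - 5x - 1) = 6x^3 - 4x^2 + 1.
N(4) = 321.

321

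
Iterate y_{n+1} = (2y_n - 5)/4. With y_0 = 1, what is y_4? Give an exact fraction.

y_1 = (2·1 - 5)/4 = -3/4.
y_2 = (2·(-3/4) - 5)/4 = -13/8.
y_3 = (2·(-13/8) - 5)/4 = -33/16.
y_4 = (2·(-33/16) - 5)/4 = -73/32.

-73/32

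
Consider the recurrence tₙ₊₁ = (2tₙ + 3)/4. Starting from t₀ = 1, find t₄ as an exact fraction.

47/32

t₁ = (2·1 + 3)/4 = 5/4.
t₂ = (2·(5/4) + 3)/4 = 11/8.
t₃ = (2·(11/8) + 3)/4 = 23/16.
t₄ = (2·(23/16) + 3)/4 = 47/32.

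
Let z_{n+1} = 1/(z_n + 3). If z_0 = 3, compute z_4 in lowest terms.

z_1 = 1/(3 + 3) = 1/6.
z_2 = 1/(1/6 + 3) = 6/19.
z_3 = 1/(6/19 + 3) = 19/63.
z_4 = 1/(19/63 + 3) = 63/208.

63/208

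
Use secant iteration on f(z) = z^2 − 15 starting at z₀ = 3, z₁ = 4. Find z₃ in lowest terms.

213/55

f(3) = −6, f(4) = 1. z₂ = 4 − 1·(4 − 3)/(1 − (−6)) = 27/7.
f(4) = 1, f(27/7) = −6/49. z₃ = (27/7) − (−6/49)·((27/7) − 4)/((−6/49) − 1) = 213/55.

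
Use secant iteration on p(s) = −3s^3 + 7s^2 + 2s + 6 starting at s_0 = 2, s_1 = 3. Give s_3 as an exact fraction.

8781/3127

p(2) = 14, p(3) = −6. s_2 = 3 − (−6)·(3 − 2)/((−6) − 14) = 27/10.
p(3) = −6, p(27/10) = 3381/1000. s_3 = (27/10) − (3381/1000)·((27/10) − 3)/((3381/1000) − (−6)) = 8781/3127.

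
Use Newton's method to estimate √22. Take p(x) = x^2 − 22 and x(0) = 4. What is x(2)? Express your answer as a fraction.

713/152

p'(x) = 2x.
p(4) = −6, p'(4) = 8, so x(1) = 4 − (−6)/8 = 19/4.
p(19/4) = 9/16, p'(19/4) = 19/2, so x(2) = (19/4) − (9/16)/(19/2) = 713/152.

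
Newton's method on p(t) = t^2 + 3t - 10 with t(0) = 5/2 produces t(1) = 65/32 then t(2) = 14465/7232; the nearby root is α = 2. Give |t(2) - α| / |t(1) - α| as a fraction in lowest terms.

1/226

t(1) - α = 65/32 - 2 = 1/32, so |t(1) - α| = 1/32.
t(2) - α = 14465/7232 - 2 = 1/7232, so |t(2) - α| = 1/7232.
Ratio = (1/7232) / (1/32) = 1/226.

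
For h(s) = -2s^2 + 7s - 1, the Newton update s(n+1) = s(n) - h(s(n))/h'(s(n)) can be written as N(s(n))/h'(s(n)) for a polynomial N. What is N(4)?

h'(s) = -4s + 7.
N(s) = s·h'(s) - h(s) = s·(-4s + 7) - (-2s^2 + 7s - 1) = -2s^2 + 1.
N(4) = -31.

-31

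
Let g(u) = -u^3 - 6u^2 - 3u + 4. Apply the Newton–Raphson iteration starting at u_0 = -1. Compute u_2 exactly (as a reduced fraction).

-268/207

g'(u) = -3u^2 - 12u - 3.
g(-1) = 2, g'(-1) = 6, so u_1 = (-1) - 2/6 = -4/3.
g(-4/3) = -8/27, g'(-4/3) = 23/3, so u_2 = (-4/3) - (-8/27)/(23/3) = -268/207.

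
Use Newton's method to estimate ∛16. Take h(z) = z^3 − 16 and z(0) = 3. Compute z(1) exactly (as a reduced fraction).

70/27

h'(z) = 3z^2.
h(3) = 11, h'(3) = 27, so z(1) = 3 − 11/27 = 70/27.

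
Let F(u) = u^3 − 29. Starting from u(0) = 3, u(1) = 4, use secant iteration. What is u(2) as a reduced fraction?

113/37

F(3) = −2, F(4) = 35. u(2) = 4 − 35·(4 − 3)/(35 − (−2)) = 113/37.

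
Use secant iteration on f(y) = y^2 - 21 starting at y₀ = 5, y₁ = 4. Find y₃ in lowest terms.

353/77

f(5) = 4, f(4) = -5. y₂ = 4 - (-5)·(4 - 5)/((-5) - 4) = 41/9.
f(4) = -5, f(41/9) = -20/81. y₃ = (41/9) - (-20/81)·((41/9) - 4)/((-20/81) - (-5)) = 353/77.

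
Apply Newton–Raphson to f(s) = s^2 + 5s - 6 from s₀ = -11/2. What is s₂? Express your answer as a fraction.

f'(s) = 2s + 5.
f(-11/2) = -13/4, f'(-11/2) = -6, so s₁ = (-11/2) - (-13/4)/(-6) = -145/24.
f(-145/24) = 169/576, f'(-145/24) = -85/12, so s₂ = (-145/24) - (169/576)/(-85/12) = -24481/4080.

-24481/4080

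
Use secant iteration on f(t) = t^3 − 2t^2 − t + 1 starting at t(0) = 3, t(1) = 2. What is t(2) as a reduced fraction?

f(3) = 7, f(2) = −1. t(2) = 2 − (−1)·(2 − 3)/((−1) − 7) = 17/8.

17/8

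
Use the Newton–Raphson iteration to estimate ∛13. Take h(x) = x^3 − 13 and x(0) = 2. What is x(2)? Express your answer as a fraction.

35621/15138

h'(x) = 3x^2.
h(2) = −5, h'(2) = 12, so x(1) = 2 − (−5)/12 = 29/12.
h(29/12) = 1925/1728, h'(29/12) = 841/48, so x(2) = (29/12) − (1925/1728)/(841/48) = 35621/15138.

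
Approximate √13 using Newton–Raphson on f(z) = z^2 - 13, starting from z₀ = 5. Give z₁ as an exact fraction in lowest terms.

f'(z) = 2z.
f(5) = 12, f'(5) = 10, so z₁ = 5 - 12/10 = 19/5.

19/5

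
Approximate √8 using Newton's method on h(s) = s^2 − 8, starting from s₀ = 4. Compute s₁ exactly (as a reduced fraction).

h'(s) = 2s.
h(4) = 8, h'(4) = 8, so s₁ = 4 − 8/8 = 3.

3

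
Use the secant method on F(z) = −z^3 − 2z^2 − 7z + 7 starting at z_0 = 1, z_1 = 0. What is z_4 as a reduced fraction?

F(1) = −3, F(0) = 7. z_2 = 0 − 7·(0 − 1)/(7 − (−3)) = 7/10.
F(0) = 7, F(7/10) = 777/1000. z_3 = (7/10) − (777/1000)·((7/10) − 0)/((777/1000) − 7) = 100/127.
F(7/10) = 777/1000, F(100/127) = −491619/2048383. z_4 = (100/127) − (−491619/2048383)·((100/127) − (7/10))/((−491619/2048383) − (777/1000)) = 14390600/18767681.

14390600/18767681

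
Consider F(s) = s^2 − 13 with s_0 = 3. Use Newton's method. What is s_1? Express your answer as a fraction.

11/3

F'(s) = 2s.
F(3) = −4, F'(3) = 6, so s_1 = 3 − (−4)/6 = 11/3.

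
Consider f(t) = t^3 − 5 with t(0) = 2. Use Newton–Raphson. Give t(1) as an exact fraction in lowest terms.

7/4

f'(t) = 3t^2.
f(2) = 3, f'(2) = 12, so t(1) = 2 − 3/12 = 7/4.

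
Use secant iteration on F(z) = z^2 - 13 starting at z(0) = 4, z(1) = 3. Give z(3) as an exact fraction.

F(4) = 3, F(3) = -4. z(2) = 3 - (-4)·(3 - 4)/((-4) - 3) = 25/7.
F(3) = -4, F(25/7) = -12/49. z(3) = (25/7) - (-12/49)·((25/7) - 3)/((-12/49) - (-4)) = 83/23.

83/23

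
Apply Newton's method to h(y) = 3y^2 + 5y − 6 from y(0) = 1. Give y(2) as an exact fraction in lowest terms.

969/1199

h'(y) = 6y + 5.
h(1) = 2, h'(1) = 11, so y(1) = 1 − 2/11 = 9/11.
h(9/11) = 12/121, h'(9/11) = 109/11, so y(2) = (9/11) − (12/121)/(109/11) = 969/1199.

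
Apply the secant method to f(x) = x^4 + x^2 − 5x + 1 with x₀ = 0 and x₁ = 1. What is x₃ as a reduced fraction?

5/59

f(0) = 1, f(1) = −2. x₂ = 1 − (−2)·(1 − 0)/((−2) − 1) = 1/3.
f(1) = −2, f(1/3) = −44/81. x₃ = (1/3) − (−44/81)·((1/3) − 1)/((−44/81) − (−2)) = 5/59.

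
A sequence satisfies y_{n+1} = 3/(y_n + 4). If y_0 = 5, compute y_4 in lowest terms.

y_1 = 3/(5 + 4) = 1/3.
y_2 = 3/(1/3 + 4) = 9/13.
y_3 = 3/(9/13 + 4) = 39/61.
y_4 = 3/(39/61 + 4) = 183/283.

183/283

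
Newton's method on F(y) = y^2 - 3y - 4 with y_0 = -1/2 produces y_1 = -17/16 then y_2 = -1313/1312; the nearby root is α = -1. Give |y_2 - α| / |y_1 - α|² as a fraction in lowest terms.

8/41

y_1 - α = -17/16 - (-1) = -17/16 + 1 = -1/16, so |y_1 - α| = 1/16.
y_2 - α = -1313/1312 - (-1) = -1313/1312 + 1 = -1/1312, so |y_2 - α| = 1/1312.
|y_1 - α|² = 1/256.
Ratio = (1/1312) / (1/256) = 8/41.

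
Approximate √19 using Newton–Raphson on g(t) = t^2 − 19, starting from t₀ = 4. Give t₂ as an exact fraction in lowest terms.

2441/560

g'(t) = 2t.
g(4) = −3, g'(4) = 8, so t₁ = 4 − (−3)/8 = 35/8.
g(35/8) = 9/64, g'(35/8) = 35/4, so t₂ = (35/8) − (9/64)/(35/4) = 2441/560.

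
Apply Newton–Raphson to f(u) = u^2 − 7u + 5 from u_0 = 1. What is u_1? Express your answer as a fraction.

f'(u) = 2u − 7.
f(1) = −1, f'(1) = −5, so u_1 = 1 − (−1)/(−5) = 4/5.

4/5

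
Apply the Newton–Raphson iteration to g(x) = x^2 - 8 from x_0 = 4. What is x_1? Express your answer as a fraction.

g'(x) = 2x.
g(4) = 8, g'(4) = 8, so x_1 = 4 - 8/8 = 3.

3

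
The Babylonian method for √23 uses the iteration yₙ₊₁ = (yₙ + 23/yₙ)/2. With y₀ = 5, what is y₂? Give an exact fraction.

y₁ = (5 + 23/5)/2 = 24/5.
y₂ = (24/5 + 23/(24/5))/2 = 1151/240.

1151/240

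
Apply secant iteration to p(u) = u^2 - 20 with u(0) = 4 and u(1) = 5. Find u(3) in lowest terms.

p(4) = -4, p(5) = 5. u(2) = 5 - 5·(5 - 4)/(5 - (-4)) = 40/9.
p(5) = 5, p(40/9) = -20/81. u(3) = (40/9) - (-20/81)·((40/9) - 5)/((-20/81) - 5) = 76/17.

76/17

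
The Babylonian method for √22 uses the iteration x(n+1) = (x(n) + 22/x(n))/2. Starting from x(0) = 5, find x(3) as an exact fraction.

x(1) = (5 + 22/5)/2 = 47/10.
x(2) = (47/10 + 22/(47/10))/2 = 4409/940.
x(3) = (4409/940 + 22/(4409/940))/2 = 38878481/8288920.

38878481/8288920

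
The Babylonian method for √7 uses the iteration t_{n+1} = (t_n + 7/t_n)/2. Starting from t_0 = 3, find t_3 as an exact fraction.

t_1 = (3 + 7/3)/2 = 8/3.
t_2 = (8/3 + 7/(8/3))/2 = 127/48.
t_3 = (127/48 + 7/(127/48))/2 = 32257/12192.

32257/12192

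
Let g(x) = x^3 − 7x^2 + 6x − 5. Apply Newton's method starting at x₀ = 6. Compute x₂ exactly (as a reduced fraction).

g'(x) = 3x^2 − 14x + 6.
g(6) = −5, g'(6) = 30, so x₁ = 6 − (−5)/30 = 37/6.
g(37/6) = 67/216, g'(37/6) = 135/4, so x₂ = (37/6) − (67/216)/(135/4) = 22444/3645.

22444/3645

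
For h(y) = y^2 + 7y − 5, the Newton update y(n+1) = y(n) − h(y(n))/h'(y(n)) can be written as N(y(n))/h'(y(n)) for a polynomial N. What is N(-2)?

h'(y) = 2y + 7.
N(y) = y·h'(y) − h(y) = y·(2y + 7) − (y^2 + 7y − 5) = y^2 + 5.
N(-2) = 9.

9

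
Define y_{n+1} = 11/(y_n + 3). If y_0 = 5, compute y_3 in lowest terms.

385/193

y_1 = 11/(5 + 3) = 11/8.
y_2 = 11/(11/8 + 3) = 88/35.
y_3 = 11/(88/35 + 3) = 385/193.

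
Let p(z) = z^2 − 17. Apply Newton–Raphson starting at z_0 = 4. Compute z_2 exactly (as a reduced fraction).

p'(z) = 2z.
p(4) = −1, p'(4) = 8, so z_1 = 4 − (−1)/8 = 33/8.
p(33/8) = 1/64, p'(33/8) = 33/4, so z_2 = (33/8) − (1/64)/(33/4) = 2177/528.

2177/528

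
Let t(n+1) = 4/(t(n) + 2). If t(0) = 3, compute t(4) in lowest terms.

t(1) = 4/(3 + 2) = 4/5.
t(2) = 4/(4/5 + 2) = 10/7.
t(3) = 4/(10/7 + 2) = 7/6.
t(4) = 4/(7/6 + 2) = 24/19.

24/19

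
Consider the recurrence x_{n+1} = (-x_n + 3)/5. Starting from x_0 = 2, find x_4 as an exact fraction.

x_1 = (-2 + 3)/5 = 1/5.
x_2 = (-(1/5) + 3)/5 = 14/25.
x_3 = (-(14/25) + 3)/5 = 61/125.
x_4 = (-(61/125) + 3)/5 = 314/625.

314/625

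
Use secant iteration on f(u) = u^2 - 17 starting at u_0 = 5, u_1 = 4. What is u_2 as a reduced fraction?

f(5) = 8, f(4) = -1. u_2 = 4 - (-1)·(4 - 5)/((-1) - 8) = 37/9.

37/9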